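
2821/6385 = 2821/6385 = 0.44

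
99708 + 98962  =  198670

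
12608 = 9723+2885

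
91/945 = 13/135 = 0.10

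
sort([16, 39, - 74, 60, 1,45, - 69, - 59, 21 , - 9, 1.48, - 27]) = [ - 74, - 69, - 59, - 27, - 9,1,1.48, 16, 21,39, 45, 60]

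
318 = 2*159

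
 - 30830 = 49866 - 80696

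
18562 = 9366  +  9196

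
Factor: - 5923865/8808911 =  - 5^1*191^1*1663^( - 1)*5297^(  -  1 )*6203^1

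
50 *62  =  3100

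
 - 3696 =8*( - 462)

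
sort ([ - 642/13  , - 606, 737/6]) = [ - 606, - 642/13 , 737/6]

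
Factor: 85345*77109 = 3^1 * 5^1*13^2 * 101^1*25703^1= 6580867605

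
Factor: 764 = 2^2*191^1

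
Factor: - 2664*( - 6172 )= 2^5 * 3^2*37^1*1543^1 = 16442208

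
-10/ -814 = 5/407   =  0.01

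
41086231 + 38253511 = 79339742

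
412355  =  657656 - 245301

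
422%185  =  52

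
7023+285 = 7308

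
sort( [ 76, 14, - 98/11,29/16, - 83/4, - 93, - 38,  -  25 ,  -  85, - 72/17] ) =[-93,-85, - 38, - 25, - 83/4, - 98/11 , - 72/17,29/16,  14,76 ] 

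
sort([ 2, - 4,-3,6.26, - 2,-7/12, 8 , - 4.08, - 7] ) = [ - 7,-4.08 , - 4 , - 3,-2, - 7/12,2,  6.26,  8] 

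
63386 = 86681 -23295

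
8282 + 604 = 8886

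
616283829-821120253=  - 204836424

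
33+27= 60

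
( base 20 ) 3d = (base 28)2h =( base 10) 73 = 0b1001001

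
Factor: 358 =2^1* 179^1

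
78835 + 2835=81670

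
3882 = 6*647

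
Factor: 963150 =2^1*3^1*5^2* 6421^1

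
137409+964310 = 1101719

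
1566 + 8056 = 9622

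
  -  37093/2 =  - 37093/2 =-  18546.50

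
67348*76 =5118448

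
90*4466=401940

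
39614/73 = 39614/73  =  542.66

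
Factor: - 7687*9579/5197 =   -  73633773/5197  =  -3^1*31^1*103^1 * 5197^(- 1)*7687^1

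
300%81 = 57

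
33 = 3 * 11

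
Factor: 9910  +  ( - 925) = 3^1*5^1*599^1 = 8985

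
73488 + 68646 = 142134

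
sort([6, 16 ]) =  [6,16]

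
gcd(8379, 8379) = 8379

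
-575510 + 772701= 197191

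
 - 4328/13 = -333 + 1/13 =- 332.92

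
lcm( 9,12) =36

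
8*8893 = 71144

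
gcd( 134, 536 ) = 134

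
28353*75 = 2126475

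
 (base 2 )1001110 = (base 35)28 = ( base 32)2e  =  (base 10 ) 78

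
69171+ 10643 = 79814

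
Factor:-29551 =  - 29^1 * 1019^1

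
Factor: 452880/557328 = 555/683 = 3^1*5^1*37^1*683^(-1)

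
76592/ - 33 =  - 2321 + 1/33 = -2320.97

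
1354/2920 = 677/1460 = 0.46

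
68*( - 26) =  -1768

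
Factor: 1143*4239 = 4845177 = 3^5*127^1*157^1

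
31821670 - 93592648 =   -  61770978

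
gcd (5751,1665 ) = 9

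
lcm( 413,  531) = 3717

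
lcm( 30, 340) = 1020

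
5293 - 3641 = 1652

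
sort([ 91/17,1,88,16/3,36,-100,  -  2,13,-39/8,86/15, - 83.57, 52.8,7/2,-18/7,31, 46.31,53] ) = [-100,-83.57,-39/8, - 18/7,-2,  1,7/2,16/3,91/17,86/15,13,31,36,46.31, 52.8, 53,88]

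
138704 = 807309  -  668605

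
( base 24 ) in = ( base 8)707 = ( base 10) 455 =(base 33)DQ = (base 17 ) 19d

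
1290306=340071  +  950235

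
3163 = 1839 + 1324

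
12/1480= 3/370 = 0.01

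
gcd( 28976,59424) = 16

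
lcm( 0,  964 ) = 0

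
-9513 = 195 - 9708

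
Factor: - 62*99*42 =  - 257796 = -2^2*3^3* 7^1* 11^1*31^1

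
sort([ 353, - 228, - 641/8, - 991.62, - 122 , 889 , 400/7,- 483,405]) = [ - 991.62,-483,-228 , - 122,  -  641/8,400/7,353, 405, 889] 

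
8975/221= 40 + 135/221 = 40.61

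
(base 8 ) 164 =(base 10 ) 116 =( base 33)3H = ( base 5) 431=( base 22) 56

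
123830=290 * 427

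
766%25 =16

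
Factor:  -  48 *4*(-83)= 15936 = 2^6*3^1 *83^1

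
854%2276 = 854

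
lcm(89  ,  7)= 623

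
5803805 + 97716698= 103520503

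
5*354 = 1770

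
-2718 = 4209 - 6927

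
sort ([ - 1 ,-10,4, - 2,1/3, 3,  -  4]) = [ - 10,-4,-2, - 1, 1/3,3,4]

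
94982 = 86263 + 8719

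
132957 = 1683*79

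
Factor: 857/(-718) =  - 2^(-1)*359^(  -  1)*857^1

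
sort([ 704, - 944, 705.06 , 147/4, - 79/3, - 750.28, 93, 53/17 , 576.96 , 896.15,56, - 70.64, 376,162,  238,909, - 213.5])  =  [ - 944, - 750.28, - 213.5, - 70.64, - 79/3,53/17,  147/4,56 , 93,  162,238, 376,576.96,704,705.06, 896.15,  909]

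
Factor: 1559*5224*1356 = 2^5*3^1*113^1*653^1*1559^1 = 11043556896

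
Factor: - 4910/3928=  - 2^ ( - 2)*5^1  =  - 5/4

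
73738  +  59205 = 132943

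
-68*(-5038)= 342584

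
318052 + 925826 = 1243878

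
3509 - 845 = 2664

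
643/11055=643/11055=0.06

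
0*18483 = 0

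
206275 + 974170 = 1180445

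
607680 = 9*67520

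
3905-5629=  - 1724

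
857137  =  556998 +300139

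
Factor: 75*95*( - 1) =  - 7125= - 3^1*5^3*19^1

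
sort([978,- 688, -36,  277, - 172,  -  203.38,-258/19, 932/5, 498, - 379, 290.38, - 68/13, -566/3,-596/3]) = [ - 688, -379, - 203.38, - 596/3, - 566/3, - 172, - 36, - 258/19, - 68/13,932/5,277, 290.38,498, 978 ]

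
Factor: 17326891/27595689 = 3^ (-1)*11^( - 1 )*29^1*439^1 * 1361^1*836233^( - 1)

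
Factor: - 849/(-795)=5^( - 1 )*53^ (-1)*283^1= 283/265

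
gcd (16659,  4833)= 27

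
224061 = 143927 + 80134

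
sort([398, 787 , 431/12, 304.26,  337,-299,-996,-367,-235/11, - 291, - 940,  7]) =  [  -  996 , - 940, -367,- 299, - 291,-235/11, 7,431/12  ,  304.26, 337,  398 , 787 ] 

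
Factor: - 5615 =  - 5^1*1123^1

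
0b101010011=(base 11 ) 289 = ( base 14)1A3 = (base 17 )12G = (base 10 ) 339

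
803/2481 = 803/2481 = 0.32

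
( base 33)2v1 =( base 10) 3202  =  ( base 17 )b16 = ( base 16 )c82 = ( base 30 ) 3gm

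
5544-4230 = 1314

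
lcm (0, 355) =0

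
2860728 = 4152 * 689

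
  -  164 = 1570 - 1734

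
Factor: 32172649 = 32172649^1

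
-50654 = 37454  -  88108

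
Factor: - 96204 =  - 2^2*3^1*8017^1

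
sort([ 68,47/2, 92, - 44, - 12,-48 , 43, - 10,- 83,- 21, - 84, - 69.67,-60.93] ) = [-84, - 83, - 69.67, - 60.93,- 48,-44, - 21, - 12,  -  10,47/2,43,68,92] 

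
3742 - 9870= - 6128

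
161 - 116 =45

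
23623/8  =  23623/8 = 2952.88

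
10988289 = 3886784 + 7101505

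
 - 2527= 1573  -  4100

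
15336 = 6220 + 9116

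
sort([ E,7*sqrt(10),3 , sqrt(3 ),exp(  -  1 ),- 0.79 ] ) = [-0.79, exp(-1),sqrt( 3),E, 3, 7*sqrt(10)]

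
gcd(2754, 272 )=34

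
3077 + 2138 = 5215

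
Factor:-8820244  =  -2^2*31^1 * 83^1*857^1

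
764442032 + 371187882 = 1135629914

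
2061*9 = 18549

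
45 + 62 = 107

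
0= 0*59763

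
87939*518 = 45552402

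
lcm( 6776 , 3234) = 142296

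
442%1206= 442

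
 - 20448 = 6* ( -3408) 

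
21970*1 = 21970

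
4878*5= 24390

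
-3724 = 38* (-98) 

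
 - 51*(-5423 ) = 276573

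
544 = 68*8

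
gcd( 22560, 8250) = 30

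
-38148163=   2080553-40228716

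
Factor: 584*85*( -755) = - 37478200 = - 2^3*5^2*17^1*73^1*151^1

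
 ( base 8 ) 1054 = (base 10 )556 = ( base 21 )15A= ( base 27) KG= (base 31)HT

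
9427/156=60+67/156 = 60.43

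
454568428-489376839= -34808411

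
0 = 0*9904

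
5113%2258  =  597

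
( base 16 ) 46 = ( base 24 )2m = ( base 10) 70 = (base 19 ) 3D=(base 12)5A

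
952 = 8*119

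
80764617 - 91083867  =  -10319250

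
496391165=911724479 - 415333314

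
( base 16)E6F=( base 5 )104240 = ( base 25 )5MK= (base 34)36N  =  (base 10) 3695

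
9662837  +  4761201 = 14424038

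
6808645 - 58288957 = - 51480312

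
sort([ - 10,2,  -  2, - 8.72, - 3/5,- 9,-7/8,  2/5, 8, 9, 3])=[ - 10, - 9, - 8.72,  -  2, - 7/8, - 3/5, 2/5,2, 3, 8,9 ] 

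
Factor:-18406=  -  2^1*9203^1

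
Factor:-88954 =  - 2^1 * 79^1*563^1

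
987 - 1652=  - 665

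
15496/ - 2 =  - 7748/1 = - 7748.00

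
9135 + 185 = 9320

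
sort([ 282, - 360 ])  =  [  -  360,282 ] 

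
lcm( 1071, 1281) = 65331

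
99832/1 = 99832 = 99832.00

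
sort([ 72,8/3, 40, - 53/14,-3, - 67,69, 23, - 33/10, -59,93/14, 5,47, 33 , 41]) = [-67, - 59, - 53/14, - 33/10,- 3,8/3, 5, 93/14, 23, 33, 40, 41,47,69, 72 ]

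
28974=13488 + 15486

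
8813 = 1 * 8813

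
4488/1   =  4488=4488.00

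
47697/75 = 15899/25 = 635.96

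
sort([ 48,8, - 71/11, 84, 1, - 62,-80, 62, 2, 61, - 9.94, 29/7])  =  [- 80,-62,-9.94 , - 71/11, 1, 2, 29/7, 8,48, 61, 62,84 ]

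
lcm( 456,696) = 13224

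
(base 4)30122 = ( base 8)1432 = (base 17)2CC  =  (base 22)1E2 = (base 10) 794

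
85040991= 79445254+5595737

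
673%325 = 23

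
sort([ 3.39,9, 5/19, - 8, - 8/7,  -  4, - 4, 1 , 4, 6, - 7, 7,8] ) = [ - 8, - 7, - 4, - 4, - 8/7 , 5/19,1, 3.39 , 4, 6, 7, 8, 9 ] 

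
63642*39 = 2482038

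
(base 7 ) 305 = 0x98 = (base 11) 129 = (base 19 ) 80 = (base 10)152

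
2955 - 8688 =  - 5733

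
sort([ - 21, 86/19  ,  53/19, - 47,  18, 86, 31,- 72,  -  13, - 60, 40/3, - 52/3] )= [-72, - 60, - 47, - 21,  -  52/3, -13, 53/19, 86/19,  40/3,18,  31,  86]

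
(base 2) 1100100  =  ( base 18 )5a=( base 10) 100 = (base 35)2u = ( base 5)400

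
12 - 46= - 34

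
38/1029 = 38/1029 = 0.04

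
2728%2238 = 490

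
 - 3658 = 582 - 4240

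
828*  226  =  187128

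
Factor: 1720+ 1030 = 2^1*5^3 * 11^1   =  2750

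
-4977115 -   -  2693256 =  - 2283859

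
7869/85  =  7869/85 = 92.58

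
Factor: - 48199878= - 2^1* 3^2*131^1*20441^1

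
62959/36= 1748+ 31/36 = 1748.86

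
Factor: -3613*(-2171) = 13^1*167^1*3613^1= 7843823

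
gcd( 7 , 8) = 1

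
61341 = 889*69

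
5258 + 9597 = 14855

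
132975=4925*27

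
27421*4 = 109684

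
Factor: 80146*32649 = 2^1*3^1*11^1*3643^1* 10883^1   =  2616686754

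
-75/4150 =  - 3/166 = - 0.02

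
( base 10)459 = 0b111001011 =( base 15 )209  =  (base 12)323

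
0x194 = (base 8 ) 624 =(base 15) 1BE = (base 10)404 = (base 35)bj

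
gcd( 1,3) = 1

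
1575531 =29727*53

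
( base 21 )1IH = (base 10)836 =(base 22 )1g0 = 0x344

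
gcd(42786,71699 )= 1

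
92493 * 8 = 739944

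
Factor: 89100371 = 89100371^1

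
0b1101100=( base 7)213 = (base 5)413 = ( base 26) 44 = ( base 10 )108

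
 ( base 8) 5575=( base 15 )d11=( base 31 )31r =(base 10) 2941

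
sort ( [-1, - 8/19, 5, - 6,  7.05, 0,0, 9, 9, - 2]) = [ - 6,- 2, - 1 ,  -  8/19, 0, 0, 5, 7.05, 9 , 9]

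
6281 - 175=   6106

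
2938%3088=2938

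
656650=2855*230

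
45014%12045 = 8879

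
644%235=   174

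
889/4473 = 127/639 = 0.20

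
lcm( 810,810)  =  810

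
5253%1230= 333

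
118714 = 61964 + 56750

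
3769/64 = 58 + 57/64 =58.89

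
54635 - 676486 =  - 621851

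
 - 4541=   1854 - 6395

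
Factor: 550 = 2^1*5^2*11^1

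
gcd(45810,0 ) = 45810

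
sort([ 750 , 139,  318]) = [139,  318, 750] 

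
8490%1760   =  1450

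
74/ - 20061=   -  1 + 19987/20061  =  - 0.00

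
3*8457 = 25371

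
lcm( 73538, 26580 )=2206140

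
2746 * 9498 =26081508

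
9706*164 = 1591784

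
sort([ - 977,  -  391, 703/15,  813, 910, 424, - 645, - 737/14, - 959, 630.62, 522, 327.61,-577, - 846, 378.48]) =[ - 977, - 959, - 846, - 645, -577,  -  391, - 737/14, 703/15, 327.61 , 378.48,424, 522, 630.62, 813,  910 ]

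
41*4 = 164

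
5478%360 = 78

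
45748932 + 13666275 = 59415207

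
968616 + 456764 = 1425380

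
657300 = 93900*7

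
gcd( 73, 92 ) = 1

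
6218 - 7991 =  - 1773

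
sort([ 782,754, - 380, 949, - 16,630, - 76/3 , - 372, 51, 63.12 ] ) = [-380, - 372,  -  76/3, - 16, 51, 63.12, 630,754, 782, 949] 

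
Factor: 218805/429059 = 435/853 = 3^1*5^1*29^1*853^( - 1 ) 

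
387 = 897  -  510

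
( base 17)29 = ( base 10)43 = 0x2B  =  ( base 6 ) 111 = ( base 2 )101011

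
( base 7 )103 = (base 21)2a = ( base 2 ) 110100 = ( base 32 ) 1k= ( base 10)52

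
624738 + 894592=1519330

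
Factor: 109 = 109^1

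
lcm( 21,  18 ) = 126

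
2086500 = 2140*975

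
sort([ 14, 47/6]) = [ 47/6,14]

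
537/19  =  537/19 = 28.26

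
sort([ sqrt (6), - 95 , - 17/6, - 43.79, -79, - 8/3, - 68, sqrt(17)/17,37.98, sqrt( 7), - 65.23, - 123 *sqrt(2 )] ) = [ - 123*sqrt(2 ), -95, - 79,-68, - 65.23, - 43.79, - 17/6 , - 8/3,sqrt(17)/17,sqrt(6),sqrt(7), 37.98 ]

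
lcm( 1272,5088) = 5088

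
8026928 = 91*88208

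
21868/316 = 69+ 16/79  =  69.20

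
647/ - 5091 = -647/5091  =  - 0.13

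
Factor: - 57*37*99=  - 3^3 * 11^1 * 19^1 * 37^1 = - 208791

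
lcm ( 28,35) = 140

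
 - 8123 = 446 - 8569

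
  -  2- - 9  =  7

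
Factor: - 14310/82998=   -  5^1 *29^(-1) = -5/29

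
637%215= 207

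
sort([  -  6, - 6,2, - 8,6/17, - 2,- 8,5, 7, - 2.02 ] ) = [  -  8,  -  8 ,- 6,  -  6, - 2.02, - 2,6/17,2,5,7]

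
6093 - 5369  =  724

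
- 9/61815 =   -  3/20605 = -0.00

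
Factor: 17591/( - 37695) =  -3^ ( - 1 )*5^( - 1)*7^1 = - 7/15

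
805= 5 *161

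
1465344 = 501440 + 963904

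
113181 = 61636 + 51545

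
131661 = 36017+95644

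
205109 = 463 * 443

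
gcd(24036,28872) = 12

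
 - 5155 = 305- 5460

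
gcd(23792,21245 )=1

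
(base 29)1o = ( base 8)65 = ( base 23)27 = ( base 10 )53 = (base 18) 2h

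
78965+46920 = 125885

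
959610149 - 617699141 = 341911008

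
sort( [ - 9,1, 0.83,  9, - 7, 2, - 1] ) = [ - 9, - 7, - 1,0.83, 1 , 2, 9 ]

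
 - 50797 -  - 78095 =27298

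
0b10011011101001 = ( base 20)14I1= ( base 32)9n9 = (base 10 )9961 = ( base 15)2e41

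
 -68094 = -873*78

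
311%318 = 311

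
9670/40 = 241 + 3/4= 241.75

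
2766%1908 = 858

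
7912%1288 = 184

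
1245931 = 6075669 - 4829738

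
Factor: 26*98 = 2^2 * 7^2*13^1 = 2548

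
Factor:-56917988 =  - 2^2 * 37^1*384581^1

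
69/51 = 1 + 6/17 = 1.35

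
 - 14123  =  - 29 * 487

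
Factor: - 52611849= - 3^4*649529^1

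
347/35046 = 347/35046 = 0.01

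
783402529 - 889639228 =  - 106236699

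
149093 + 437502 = 586595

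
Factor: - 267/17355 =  - 5^( - 1 )  *  13^( - 1) = - 1/65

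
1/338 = 1/338=0.00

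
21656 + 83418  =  105074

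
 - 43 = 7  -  50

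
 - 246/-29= 8 + 14/29 = 8.48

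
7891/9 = 7891/9 = 876.78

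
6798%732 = 210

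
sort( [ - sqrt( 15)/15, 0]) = [ - sqrt( 15)/15, 0]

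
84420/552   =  7035/46 = 152.93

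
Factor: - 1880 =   -  2^3 *5^1*47^1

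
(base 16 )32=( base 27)1n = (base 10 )50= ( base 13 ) 3B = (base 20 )2A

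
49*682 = 33418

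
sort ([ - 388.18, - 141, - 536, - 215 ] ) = [-536, - 388.18,-215, - 141]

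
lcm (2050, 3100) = 127100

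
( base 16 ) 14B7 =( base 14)1D0B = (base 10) 5303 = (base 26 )7lp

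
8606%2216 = 1958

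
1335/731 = 1 +604/731 = 1.83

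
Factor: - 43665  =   - 3^1*5^1*41^1  *  71^1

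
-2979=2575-5554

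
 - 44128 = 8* (-5516 )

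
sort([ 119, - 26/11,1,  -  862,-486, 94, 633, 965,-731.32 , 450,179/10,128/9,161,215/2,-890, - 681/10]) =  [ -890,-862, - 731.32,-486,-681/10, - 26/11,1,128/9, 179/10,  94, 215/2,119 , 161, 450, 633,  965 ]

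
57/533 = 57/533 = 0.11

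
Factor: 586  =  2^1*293^1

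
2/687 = 2/687= 0.00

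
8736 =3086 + 5650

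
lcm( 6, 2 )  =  6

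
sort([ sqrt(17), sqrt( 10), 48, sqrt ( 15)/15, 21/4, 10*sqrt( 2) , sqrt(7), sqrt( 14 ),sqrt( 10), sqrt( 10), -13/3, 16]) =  [-13/3, sqrt(15)/15  ,  sqrt( 7),sqrt (10 ),sqrt( 10 ), sqrt( 10 ), sqrt( 14),sqrt( 17),21/4, 10*sqrt(2 ), 16,  48]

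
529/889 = 529/889 = 0.60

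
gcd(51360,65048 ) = 8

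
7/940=7/940 = 0.01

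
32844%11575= 9694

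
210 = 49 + 161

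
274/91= 274/91 =3.01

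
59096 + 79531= 138627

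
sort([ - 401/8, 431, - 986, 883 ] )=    [-986,-401/8, 431, 883] 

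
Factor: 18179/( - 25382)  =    -  2^( - 1)*37^(-1)*53^1 = - 53/74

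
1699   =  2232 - 533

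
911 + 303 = 1214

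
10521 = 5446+5075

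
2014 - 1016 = 998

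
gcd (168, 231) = 21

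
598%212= 174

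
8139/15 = 542 + 3/5 = 542.60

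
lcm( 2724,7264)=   21792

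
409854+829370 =1239224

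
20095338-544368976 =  - 524273638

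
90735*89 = 8075415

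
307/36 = 8 + 19/36=8.53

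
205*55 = 11275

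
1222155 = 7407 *165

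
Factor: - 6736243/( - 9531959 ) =23^( - 1)*414433^( -1)*6736243^1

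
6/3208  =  3/1604 =0.00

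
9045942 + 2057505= 11103447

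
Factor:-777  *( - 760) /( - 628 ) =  - 147630/157 =- 2^1 *3^1*5^1*7^1*19^1*37^1 * 157^( - 1)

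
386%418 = 386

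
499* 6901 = 3443599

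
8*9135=73080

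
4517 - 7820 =  -  3303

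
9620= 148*65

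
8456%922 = 158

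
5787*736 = 4259232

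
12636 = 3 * 4212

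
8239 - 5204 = 3035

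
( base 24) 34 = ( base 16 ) 4C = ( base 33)2A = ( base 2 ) 1001100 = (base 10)76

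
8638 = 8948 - 310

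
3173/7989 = 3173/7989 = 0.40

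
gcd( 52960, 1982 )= 2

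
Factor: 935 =5^1*11^1*17^1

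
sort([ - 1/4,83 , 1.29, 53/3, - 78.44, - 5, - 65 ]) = [ - 78.44, - 65,- 5, - 1/4,1.29,  53/3, 83 ]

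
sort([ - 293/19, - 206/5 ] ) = [  -  206/5, - 293/19] 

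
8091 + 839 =8930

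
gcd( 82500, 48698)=2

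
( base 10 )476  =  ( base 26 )i8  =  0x1DC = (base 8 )734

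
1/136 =1/136 =0.01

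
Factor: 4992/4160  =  6/5=2^1*3^1 * 5^( - 1)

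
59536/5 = 11907+1/5 = 11907.20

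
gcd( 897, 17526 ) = 69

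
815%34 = 33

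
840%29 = 28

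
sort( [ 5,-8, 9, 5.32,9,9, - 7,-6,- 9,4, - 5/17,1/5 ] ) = [-9,-8, - 7,-6,- 5/17, 1/5 , 4, 5,5.32,9 , 9,9 ] 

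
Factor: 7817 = 7817^1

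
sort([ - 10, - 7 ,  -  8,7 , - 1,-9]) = [ -10, -9, - 8,- 7, - 1,7] 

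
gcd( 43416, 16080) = 1608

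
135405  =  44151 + 91254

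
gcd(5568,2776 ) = 8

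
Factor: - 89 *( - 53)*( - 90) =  - 424530  =  - 2^1*3^2*5^1*53^1*89^1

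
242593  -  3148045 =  - 2905452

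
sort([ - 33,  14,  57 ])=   [ - 33 , 14,57 ]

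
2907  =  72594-69687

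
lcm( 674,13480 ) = 13480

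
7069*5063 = 35790347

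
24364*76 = 1851664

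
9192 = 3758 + 5434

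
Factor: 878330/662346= 439165/331173 = 3^(-2) * 5^1*31^( - 1 ) * 1187^(  -  1 )*87833^1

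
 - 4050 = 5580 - 9630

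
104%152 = 104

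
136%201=136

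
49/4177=49/4177 =0.01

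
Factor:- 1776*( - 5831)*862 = 8926747872 = 2^5*3^1*7^3 * 17^1*37^1*431^1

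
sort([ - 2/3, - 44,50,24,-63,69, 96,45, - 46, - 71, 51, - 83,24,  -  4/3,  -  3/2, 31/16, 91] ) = [ - 83, - 71,-63, - 46, - 44,- 3/2, - 4/3, - 2/3 , 31/16,  24, 24, 45, 50, 51, 69,91, 96]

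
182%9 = 2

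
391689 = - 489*( - 801 ) 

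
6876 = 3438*2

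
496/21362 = 248/10681 = 0.02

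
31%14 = 3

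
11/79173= 11/79173 = 0.00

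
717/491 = 717/491= 1.46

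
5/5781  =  5/5781 = 0.00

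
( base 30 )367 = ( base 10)2887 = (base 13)1411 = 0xb47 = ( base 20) 747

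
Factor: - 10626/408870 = - 23/885 = - 3^ (-1 )*5^( - 1 )*23^1  *59^( - 1) 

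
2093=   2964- 871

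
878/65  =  878/65= 13.51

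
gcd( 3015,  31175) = 5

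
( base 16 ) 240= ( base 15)286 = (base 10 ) 576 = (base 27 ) L9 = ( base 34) gw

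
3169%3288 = 3169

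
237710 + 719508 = 957218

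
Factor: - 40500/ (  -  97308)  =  3^1*5^3*17^ (-1)*53^( - 1)= 375/901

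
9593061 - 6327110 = 3265951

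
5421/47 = 115 + 16/47 = 115.34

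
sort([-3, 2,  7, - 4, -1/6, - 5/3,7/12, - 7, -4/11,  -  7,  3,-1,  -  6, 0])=[-7, - 7  , - 6, - 4,-3,-5/3, - 1, -4/11, - 1/6,  0,7/12,2,3, 7 ] 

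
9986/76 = 131 + 15/38 = 131.39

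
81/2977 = 81/2977 = 0.03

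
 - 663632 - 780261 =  - 1443893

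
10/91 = 10/91 = 0.11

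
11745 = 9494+2251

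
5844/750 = 974/125 = 7.79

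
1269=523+746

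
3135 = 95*33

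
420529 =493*853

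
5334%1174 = 638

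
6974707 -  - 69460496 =76435203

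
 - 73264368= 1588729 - 74853097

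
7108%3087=934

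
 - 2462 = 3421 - 5883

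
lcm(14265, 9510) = 28530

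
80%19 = 4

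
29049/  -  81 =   -  9683/27 = - 358.63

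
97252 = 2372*41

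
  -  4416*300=-1324800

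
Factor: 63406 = 2^1*7^2*647^1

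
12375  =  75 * 165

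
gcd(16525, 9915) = 3305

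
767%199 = 170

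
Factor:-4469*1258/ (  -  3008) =2811001/1504 = 2^( - 5 )*17^1*37^1*41^1*47^( - 1)*109^1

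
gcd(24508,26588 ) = 4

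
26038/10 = 2603 + 4/5 =2603.80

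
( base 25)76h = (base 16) 11be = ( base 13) 20B5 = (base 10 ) 4542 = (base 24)7L6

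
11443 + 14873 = 26316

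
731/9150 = 731/9150=0.08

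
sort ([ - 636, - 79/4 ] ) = [ - 636 , - 79/4]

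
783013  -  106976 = 676037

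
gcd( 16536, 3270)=6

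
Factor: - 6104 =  - 2^3*7^1*109^1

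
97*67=6499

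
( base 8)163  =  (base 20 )5f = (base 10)115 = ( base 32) 3j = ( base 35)3A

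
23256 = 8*2907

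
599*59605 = 35703395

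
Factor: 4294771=13^1*31^1*10657^1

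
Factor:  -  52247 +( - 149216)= - 29^1* 6947^1 = - 201463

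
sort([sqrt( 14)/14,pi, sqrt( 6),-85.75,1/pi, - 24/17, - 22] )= [  -  85.75 ,-22, - 24/17, sqrt(14 ) /14, 1/pi,sqrt (6), pi]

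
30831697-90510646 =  - 59678949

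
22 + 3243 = 3265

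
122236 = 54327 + 67909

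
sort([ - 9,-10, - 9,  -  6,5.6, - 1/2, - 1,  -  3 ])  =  [ - 10, - 9, - 9, - 6,-3, - 1 , - 1/2,5.6]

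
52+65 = 117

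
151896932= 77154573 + 74742359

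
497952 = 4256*117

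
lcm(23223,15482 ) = 46446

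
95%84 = 11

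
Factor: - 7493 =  - 59^1*127^1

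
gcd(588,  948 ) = 12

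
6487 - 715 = 5772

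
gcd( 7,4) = 1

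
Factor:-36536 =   -  2^3 * 4567^1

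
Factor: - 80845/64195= - 437/347  =  - 19^1*23^1*347^(  -  1) 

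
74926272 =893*83904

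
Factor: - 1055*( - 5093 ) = 5373115 = 5^1*11^1*211^1*463^1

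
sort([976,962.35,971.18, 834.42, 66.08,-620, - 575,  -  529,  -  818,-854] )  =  [ - 854, - 818, - 620 , - 575, - 529,66.08,834.42,  962.35,  971.18,976] 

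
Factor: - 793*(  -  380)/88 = 75335/22 = 2^( -1) *5^1*11^(-1 ) * 13^1*19^1*61^1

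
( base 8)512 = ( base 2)101001010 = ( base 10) 330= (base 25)D5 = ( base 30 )b0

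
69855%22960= 975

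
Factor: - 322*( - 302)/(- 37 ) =-97244/37 = - 2^2*  7^1*23^1*37^( - 1)*151^1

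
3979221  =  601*6621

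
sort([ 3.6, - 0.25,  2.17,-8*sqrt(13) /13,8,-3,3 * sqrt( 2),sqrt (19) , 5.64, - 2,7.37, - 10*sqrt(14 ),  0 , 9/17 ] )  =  [ - 10*sqrt( 14 ),-3 ,-8*sqrt(  13) /13,-2,-0.25, 0,9/17,2.17,3.6,3*sqrt( 2 ),sqrt( 19),  5.64,7.37, 8 ]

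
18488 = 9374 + 9114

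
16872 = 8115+8757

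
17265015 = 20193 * 855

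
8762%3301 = 2160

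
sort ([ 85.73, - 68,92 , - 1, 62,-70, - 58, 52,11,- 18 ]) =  [ - 70,-68, - 58, - 18,  -  1,11,52, 62,85.73,92]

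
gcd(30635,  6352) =1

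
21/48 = 7/16 = 0.44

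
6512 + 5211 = 11723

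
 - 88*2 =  - 176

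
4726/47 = 100+26/47 = 100.55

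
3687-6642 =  - 2955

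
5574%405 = 309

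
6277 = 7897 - 1620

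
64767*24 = 1554408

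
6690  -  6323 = 367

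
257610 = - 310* ( - 831 )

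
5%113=5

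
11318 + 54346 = 65664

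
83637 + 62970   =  146607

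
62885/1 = 62885=62885.00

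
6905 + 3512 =10417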